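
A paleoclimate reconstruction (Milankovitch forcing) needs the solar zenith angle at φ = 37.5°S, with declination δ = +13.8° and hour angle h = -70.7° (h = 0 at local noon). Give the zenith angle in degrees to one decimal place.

cos θ_z = sin φ sin δ + cos φ cos δ cos h = -0.145210 + 0.254646 = 0.109436.
θ_z = arccos(0.109436) = 83.7°.

θ_z = 83.7°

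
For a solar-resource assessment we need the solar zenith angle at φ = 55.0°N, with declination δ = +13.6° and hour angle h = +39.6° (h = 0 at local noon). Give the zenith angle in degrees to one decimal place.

cos θ_z = sin φ sin δ + cos φ cos δ cos h = 0.192617 + 0.429556 = 0.622173.
θ_z = arccos(0.622173) = 51.5°.

θ_z = 51.5°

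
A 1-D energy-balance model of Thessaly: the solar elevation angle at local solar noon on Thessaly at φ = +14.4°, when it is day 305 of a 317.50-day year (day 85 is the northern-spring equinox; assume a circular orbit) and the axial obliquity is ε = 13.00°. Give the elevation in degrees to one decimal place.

Solar longitude: λ_s = 360° × (305 − 85)/317.50 = 249.449°.
sin δ = sin 13.00° × sin 249.449° = -0.21063, so δ = -12.160°.
At local noon the hour angle is zero, so the zenith angle equals |φ − δ| = |+14.4° − (-12.160°)| = 26.560°.
Elevation = 90° − 26.560° = 63.4°.

63.4°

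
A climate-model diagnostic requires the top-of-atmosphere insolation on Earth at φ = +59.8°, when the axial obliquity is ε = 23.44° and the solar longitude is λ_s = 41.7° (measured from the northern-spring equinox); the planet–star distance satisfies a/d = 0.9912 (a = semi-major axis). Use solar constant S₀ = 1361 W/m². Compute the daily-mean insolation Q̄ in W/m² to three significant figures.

Q̄ ≈ 383 W/m²

Solar declination: sin δ = sin ε · sin λ_s = sin 23.44° × sin 41.7° = 0.26462, so δ = +15.344°.
cos H₀ = −tan(+59.8°) tan(+15.344°) = -0.4715, H₀ = 2.0618 rad.
Bracket: H₀ sin φ sin δ + cos φ cos δ sin H₀ = 2.0618×0.86427×0.26462 + 0.50302×0.96435×0.88188 = 0.471540 + 0.427789 = 0.899329.
Inverse-square distance factor (a/d)² = 0.9912² = 0.982477.
Q̄ = (S₀/π) × 0.982477 × [bracket] = (1361/π) × 0.982477 × 0.899329 = 382.8 W/m².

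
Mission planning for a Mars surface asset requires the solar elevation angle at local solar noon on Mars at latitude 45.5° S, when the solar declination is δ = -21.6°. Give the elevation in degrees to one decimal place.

At local noon the hour angle is zero, so the zenith angle equals |ϕ − δ| = |-45.5° − (-21.600°)| = 23.900°.
Elevation = 90° − 23.900° = 66.1°.

66.1°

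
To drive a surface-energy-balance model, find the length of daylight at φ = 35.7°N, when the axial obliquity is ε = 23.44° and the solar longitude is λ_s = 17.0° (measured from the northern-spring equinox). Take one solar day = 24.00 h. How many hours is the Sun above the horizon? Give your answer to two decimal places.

12.64 h

Solar declination: sin δ = sin ε · sin λ_s = sin 23.44° × sin 17.0° = 0.11630, so δ = +6.679°.
cos H₀ = −tan φ · tan δ = −tan(+35.7°) × tan(+6.679°) = -0.0841, so H₀ = 1.6550 rad = 94.83°.
Daylight = 2H₀/(2π) × 24.00 h = (1.6550/π) × 24.00 = 12.64 h.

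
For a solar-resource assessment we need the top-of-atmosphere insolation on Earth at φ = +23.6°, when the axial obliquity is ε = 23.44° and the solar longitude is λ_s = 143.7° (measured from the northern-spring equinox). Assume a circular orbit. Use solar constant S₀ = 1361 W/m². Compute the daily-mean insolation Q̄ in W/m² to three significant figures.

Q̄ ≈ 452 W/m²

Solar declination: sin δ = sin ε · sin λ_s = sin 23.44° × sin 143.7° = 0.23550, so δ = +13.621°.
cos H₀ = −tan(+23.6°) tan(+13.621°) = -0.1059, H₀ = 1.6769 rad.
Bracket: H₀ sin φ sin δ + cos φ cos δ sin H₀ = 1.6769×0.40035×0.23550 + 0.91636×0.97188×0.99438 = 0.158102 + 0.885587 = 1.043689.
Q̄ = (S₀/π) × [bracket] = (1361/π) × 1.043689 = 452.1 W/m².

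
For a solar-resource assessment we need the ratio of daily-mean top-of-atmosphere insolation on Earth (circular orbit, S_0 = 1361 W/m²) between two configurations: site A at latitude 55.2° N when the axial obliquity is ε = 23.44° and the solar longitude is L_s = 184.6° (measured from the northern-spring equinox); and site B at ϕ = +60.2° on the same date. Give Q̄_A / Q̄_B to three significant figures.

Q̄_A / Q̄_B ≈ 1.17

— Configuration A (ϕ=+55.2°):
Solar declination: sin δ = sin ε · sin L_s = sin 23.44° × sin 184.6° = -0.03190, so δ = -1.828°.
cos h₀ = −tan(+55.2°) tan(-1.828°) = 0.0459, h₀ = 1.5249 rad.
Bracket: h₀ sin ϕ sin δ + cos ϕ cos δ sin h₀ = 1.5249×0.82115×-0.03190 + 0.57071×0.99949×0.99894 = -0.039944 + 0.569814 = 0.529870.
Q̄ = (S_0/π) × [bracket] = (1361/π) × 0.529870 = 229.55 W/m².
— Configuration B (ϕ=+60.2°):
cos h₀ = −tan(+60.2°) tan(-1.828°) = 0.0557, h₀ = 1.5150 rad.
Bracket: h₀ sin ϕ sin δ + cos ϕ cos δ sin h₀ = 1.5150×0.86777×-0.03190 + 0.49697×0.99949×0.99845 = -0.041938 + 0.495947 = 0.454009.
Q̄ = (S_0/π) × [bracket] = (1361/π) × 0.454009 = 196.69 W/m².
Ratio Q̄_A / Q̄_B = 229.55 / 196.69 = 1.167.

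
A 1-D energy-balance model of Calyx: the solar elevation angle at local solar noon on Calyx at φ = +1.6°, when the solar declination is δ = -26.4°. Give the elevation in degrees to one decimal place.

At local noon the hour angle is zero, so the zenith angle equals |φ − δ| = |+1.6° − (-26.400°)| = 28.000°.
Elevation = 90° − 28.000° = 62.0°.

62.0°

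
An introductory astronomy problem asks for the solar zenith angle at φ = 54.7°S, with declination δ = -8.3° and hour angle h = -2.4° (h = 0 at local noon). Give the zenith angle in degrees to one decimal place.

cos θ_z = sin φ sin δ + cos φ cos δ cos h = 0.117815 + 0.571303 = 0.689118.
θ_z = arccos(0.689118) = 46.4°.

θ_z = 46.4°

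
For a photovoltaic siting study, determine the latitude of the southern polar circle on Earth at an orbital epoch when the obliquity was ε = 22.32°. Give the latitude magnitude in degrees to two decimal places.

The polar circle is the lowest latitude that experiences at least one full rotation of continuous darkness at the northern-summer solstice; it lies at |ϕ| = 90° − ε = 90° − 22.32° = 67.68°.

67.68°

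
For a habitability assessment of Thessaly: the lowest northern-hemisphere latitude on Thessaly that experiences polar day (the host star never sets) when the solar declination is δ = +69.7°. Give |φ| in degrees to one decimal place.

|φ| = 20.3°

Polar day requires cos H₀ = −tan φ tan δ ≤ −1, i.e. tan φ tan δ ≥ 1.
The boundary is |tan φ| · |tan δ| = 1, so |φ| = 90° − |δ| = 90° − 69.7° = 20.3° in the northern hemisphere.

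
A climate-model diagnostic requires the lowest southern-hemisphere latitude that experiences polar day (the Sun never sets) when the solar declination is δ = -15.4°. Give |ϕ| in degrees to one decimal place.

Polar day requires cos h₀ = −tan ϕ tan δ ≤ −1, i.e. tan ϕ tan δ ≥ 1.
The boundary is |tan ϕ| · |tan δ| = 1, so |ϕ| = 90° − |δ| = 90° − 15.4° = 74.6° in the southern hemisphere.

|ϕ| = 74.6°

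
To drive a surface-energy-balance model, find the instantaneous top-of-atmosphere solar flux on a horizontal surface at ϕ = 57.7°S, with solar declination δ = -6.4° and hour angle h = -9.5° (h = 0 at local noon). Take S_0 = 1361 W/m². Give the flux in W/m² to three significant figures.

cos θ_z = sin ϕ sin δ + cos ϕ cos δ cos h = 0.094220 + 0.523740 = 0.617960.
Flux = S_0 · cos θ_z = 1361 × 0.617960 = 841.0 W/m².

841 W/m²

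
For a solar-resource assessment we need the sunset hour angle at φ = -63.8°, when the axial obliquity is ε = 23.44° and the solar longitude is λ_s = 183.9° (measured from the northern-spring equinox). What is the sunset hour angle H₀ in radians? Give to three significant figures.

H₀ = 1.63 rad

Solar declination: sin δ = sin ε · sin λ_s = sin 23.44° × sin 183.9° = -0.02706, so δ = -1.550°.
cos H₀ = −tan φ · tan δ = −tan(-63.8°) × tan(-1.550°) = -0.0550, so H₀ = 1.6258 rad = 93.15°.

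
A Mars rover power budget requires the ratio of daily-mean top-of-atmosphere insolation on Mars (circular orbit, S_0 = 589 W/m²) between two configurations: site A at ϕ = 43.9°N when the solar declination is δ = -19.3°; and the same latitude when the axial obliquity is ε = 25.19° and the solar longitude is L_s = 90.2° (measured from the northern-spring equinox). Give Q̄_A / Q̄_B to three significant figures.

— Configuration A (ϕ=+43.9°):
cos h₀ = −tan(+43.9°) tan(-19.300°) = 0.3370, h₀ = 1.2271 rad.
Bracket: h₀ sin ϕ sin δ + cos ϕ cos δ sin h₀ = 1.2271×0.69340×-0.33051 + 0.72055×0.94380×0.94150 = -0.281221 + 0.640272 = 0.359051.
Q̄ = (S_0/π) × [bracket] = (589/π) × 0.359051 = 67.317 W/m².
— Configuration B (ϕ=+43.9°):
Solar declination: sin δ = sin ε · sin L_s = sin 25.19° × sin 90.2° = 0.42562, so δ = +25.190°.
cos h₀ = −tan(+43.9°) tan(+25.190°) = -0.4526, h₀ = 2.0405 rad.
Bracket: h₀ sin ϕ sin δ + cos ϕ cos δ sin h₀ = 2.0405×0.69340×0.42562 + 0.72055×0.90490×0.89170 = 0.602202 + 0.581411 = 1.183613.
Q̄ = (S_0/π) × [bracket] = (589/π) × 1.183613 = 221.91 W/m².
Ratio Q̄_A / Q̄_B = 67.317 / 221.91 = 0.3034.

Q̄_A / Q̄_B ≈ 0.303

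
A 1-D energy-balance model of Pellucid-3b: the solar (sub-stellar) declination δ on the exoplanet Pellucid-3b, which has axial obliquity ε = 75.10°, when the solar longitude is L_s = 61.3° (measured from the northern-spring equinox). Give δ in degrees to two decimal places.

sin δ = sin ε · sin L_s = sin 75.10° × sin 61.3° = 0.847653.
δ = arcsin(0.847653) = +57.96°.

δ = +57.96°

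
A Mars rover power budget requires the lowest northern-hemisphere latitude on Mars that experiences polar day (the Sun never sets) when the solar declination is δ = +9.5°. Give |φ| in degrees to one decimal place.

|φ| = 80.5°

Polar day requires cos H₀ = −tan φ tan δ ≤ −1, i.e. tan φ tan δ ≥ 1.
The boundary is |tan φ| · |tan δ| = 1, so |φ| = 90° − |δ| = 90° − 9.5° = 80.5° in the northern hemisphere.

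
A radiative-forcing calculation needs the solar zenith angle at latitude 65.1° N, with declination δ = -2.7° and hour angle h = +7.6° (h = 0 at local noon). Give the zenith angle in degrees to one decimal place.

cos θ_z = sin φ sin δ + cos φ cos δ cos h = -0.042728 + 0.416874 = 0.374146.
θ_z = arccos(0.374146) = 68.0°.

θ_z = 68.0°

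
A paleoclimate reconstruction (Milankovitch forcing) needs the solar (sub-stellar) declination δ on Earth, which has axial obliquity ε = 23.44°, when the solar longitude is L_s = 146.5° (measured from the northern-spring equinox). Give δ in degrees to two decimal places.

sin δ = sin ε · sin L_s = sin 23.44° × sin 146.5° = 0.219554.
δ = arcsin(0.219554) = +12.68°.

δ = +12.68°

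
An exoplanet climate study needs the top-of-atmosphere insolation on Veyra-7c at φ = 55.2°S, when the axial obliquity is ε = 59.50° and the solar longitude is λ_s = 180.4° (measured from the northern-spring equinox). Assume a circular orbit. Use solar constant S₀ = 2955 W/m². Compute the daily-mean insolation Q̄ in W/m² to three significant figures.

Q̄ ≈ 544 W/m²

Solar declination: sin δ = sin ε · sin λ_s = sin 59.50° × sin 180.4° = -0.00602, so δ = -0.345°.
cos H₀ = −tan(-55.2°) tan(-0.345°) = -0.0087, H₀ = 1.5795 rad.
Bracket: H₀ sin φ sin δ + cos φ cos δ sin H₀ = 1.5795×-0.82115×-0.00602 + 0.57071×0.99998×0.99996 = 0.007808 + 0.570676 = 0.578484.
Q̄ = (S₀/π) × [bracket] = (2955/π) × 0.578484 = 544.1 W/m².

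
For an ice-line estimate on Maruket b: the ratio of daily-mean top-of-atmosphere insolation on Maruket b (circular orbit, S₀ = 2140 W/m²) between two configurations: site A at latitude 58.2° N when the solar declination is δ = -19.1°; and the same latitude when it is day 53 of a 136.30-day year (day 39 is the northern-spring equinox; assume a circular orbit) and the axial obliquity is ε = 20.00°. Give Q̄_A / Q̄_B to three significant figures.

Q̄_A / Q̄_B ≈ 0.172

— Configuration A (φ=+58.2°):
cos H₀ = −tan(+58.2°) tan(-19.100°) = 0.5585, H₀ = 0.9782 rad.
Bracket: H₀ sin φ sin δ + cos φ cos δ sin H₀ = 0.9782×0.84989×-0.32722 + 0.52696×0.94495×0.82951 = -0.272038 + 0.413055 = 0.141017.
Q̄ = (S₀/π) × [bracket] = (2140/π) × 0.141017 = 96.058 W/m².
— Configuration B (φ=+58.2°):
Solar longitude: λ_s = 360° × (53 − 39)/136.30 = 36.977°.
sin δ = sin 20.00° × sin 36.977° = 0.20572, so δ = +11.872°.
cos H₀ = −tan(+58.2°) tan(+11.872°) = -0.3391, H₀ = 1.9167 rad.
Bracket: H₀ sin φ sin δ + cos φ cos δ sin H₀ = 1.9167×0.84989×0.20572 + 0.52696×0.97861×0.94077 = 0.335115 + 0.485144 = 0.820259.
Q̄ = (S₀/π) × [bracket] = (2140/π) × 0.820259 = 558.75 W/m².
Ratio Q̄_A / Q̄_B = 96.058 / 558.75 = 0.1719.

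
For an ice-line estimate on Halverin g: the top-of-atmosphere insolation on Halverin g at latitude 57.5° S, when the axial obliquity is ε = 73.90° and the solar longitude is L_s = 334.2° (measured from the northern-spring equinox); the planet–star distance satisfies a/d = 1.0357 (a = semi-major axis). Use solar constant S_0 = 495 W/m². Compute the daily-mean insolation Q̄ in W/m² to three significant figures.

Q̄ ≈ 199 W/m²

Solar declination: sin δ = sin ε · sin L_s = sin 73.90° × sin 334.2° = -0.41816, so δ = -24.719°.
cos h₀ = −tan(-57.5°) tan(-24.719°) = -0.7226, h₀ = 2.3783 rad.
Bracket: h₀ sin ϕ sin δ + cos ϕ cos δ sin h₀ = 2.3783×-0.84339×-0.41816 + 0.53730×0.90837×0.69128 = 0.838760 + 0.337391 = 1.176151.
Inverse-square distance factor (a/d)² = 1.0357² = 1.072674.
Q̄ = (S_0/π) × 1.072674 × [bracket] = (495/π) × 1.072674 × 1.176151 = 198.8 W/m².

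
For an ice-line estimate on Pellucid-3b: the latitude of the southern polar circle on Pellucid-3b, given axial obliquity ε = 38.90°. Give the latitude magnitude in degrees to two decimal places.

51.10°

The polar circle is the lowest latitude that experiences at least one full rotation of continuous darkness at the northern-summer solstice; it lies at |φ| = 90° − ε = 90° − 38.90° = 51.10°.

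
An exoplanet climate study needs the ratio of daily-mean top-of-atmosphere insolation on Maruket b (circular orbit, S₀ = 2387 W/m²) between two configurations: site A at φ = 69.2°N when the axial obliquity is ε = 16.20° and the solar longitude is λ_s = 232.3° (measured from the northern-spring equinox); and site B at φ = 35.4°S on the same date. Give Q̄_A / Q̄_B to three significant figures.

— Configuration A (φ=+69.2°):
Solar declination: sin δ = sin ε · sin λ_s = sin 16.20° × sin 232.3° = -0.22074, so δ = -12.753°.
cos H₀ = −tan(+69.2°) tan(-12.753°) = 0.5958, H₀ = 0.9325 rad.
Bracket: H₀ sin φ sin δ + cos φ cos δ sin H₀ = 0.9325×0.93483×-0.22074 + 0.35511×0.97533×0.80312 = -0.192425 + 0.278160 = 0.085735.
Q̄ = (S₀/π) × [bracket] = (2387/π) × 0.085735 = 65.142 W/m².
— Configuration B (φ=-35.4°):
cos H₀ = −tan(-35.4°) tan(-12.753°) = -0.1608, H₀ = 1.7323 rad.
Bracket: H₀ sin φ sin δ + cos φ cos δ sin H₀ = 1.7323×-0.57928×-0.22074 + 0.81513×0.97533×0.98698 = 0.221510 + 0.784670 = 1.006180.
Q̄ = (S₀/π) × [bracket] = (2387/π) × 1.006180 = 764.50 W/m².
Ratio Q̄_A / Q̄_B = 65.142 / 764.50 = 0.08521.

Q̄_A / Q̄_B ≈ 0.0852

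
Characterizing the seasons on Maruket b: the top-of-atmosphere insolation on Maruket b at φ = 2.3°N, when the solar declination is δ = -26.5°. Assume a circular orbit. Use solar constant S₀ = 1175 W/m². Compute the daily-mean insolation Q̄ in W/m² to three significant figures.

cos H₀ = −tan(+2.3°) tan(-26.500°) = 0.0200, H₀ = 1.5508 rad.
Bracket: H₀ sin φ sin δ + cos φ cos δ sin H₀ = 1.5508×0.04013×-0.44620 + 0.99919×0.89493×0.99980 = -0.027769 + 0.894026 = 0.866257.
Q̄ = (S₀/π) × [bracket] = (1175/π) × 0.866257 = 324.0 W/m².

Q̄ ≈ 324 W/m²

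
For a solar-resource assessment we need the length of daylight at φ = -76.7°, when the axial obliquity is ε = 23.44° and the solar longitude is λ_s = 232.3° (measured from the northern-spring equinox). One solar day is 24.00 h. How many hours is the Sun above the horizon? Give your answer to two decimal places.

24.00 h

Solar declination: sin δ = sin ε · sin λ_s = sin 23.44° × sin 232.3° = -0.31474, so δ = -18.345°.
Sunrise equation: cos H₀ = −tan φ · tan δ = -1.4027 ≤ −1, so the Sun never sets (polar day) and H₀ = π.
Daylight = 2H₀/(2π) × 24.00 h = (3.1416/π) × 24.00 = 24.00 h.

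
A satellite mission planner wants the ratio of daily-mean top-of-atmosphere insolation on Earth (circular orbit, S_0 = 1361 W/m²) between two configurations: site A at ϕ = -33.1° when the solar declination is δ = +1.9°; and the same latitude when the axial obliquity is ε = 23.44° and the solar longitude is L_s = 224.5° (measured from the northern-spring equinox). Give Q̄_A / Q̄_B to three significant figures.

— Configuration A (ϕ=-33.1°):
cos h₀ = −tan(-33.1°) tan(+1.900°) = 0.0216, h₀ = 1.5492 rad.
Bracket: h₀ sin ϕ sin δ + cos ϕ cos δ sin h₀ = 1.5492×-0.54610×0.03316 + 0.83772×0.99945×0.99977 = -0.028054 + 0.837067 = 0.809013.
Q̄ = (S_0/π) × [bracket] = (1361/π) × 0.809013 = 350.48 W/m².
— Configuration B (ϕ=-33.1°):
Solar declination: sin δ = sin ε · sin L_s = sin 23.44° × sin 224.5° = -0.27881, so δ = -16.189°.
cos h₀ = −tan(-33.1°) tan(-16.189°) = -0.1893, h₀ = 1.7612 rad.
Bracket: h₀ sin ϕ sin δ + cos ϕ cos δ sin h₀ = 1.7612×-0.54610×-0.27881 + 0.83772×0.96035×0.98193 = 0.268157 + 0.789967 = 1.058124.
Q̄ = (S_0/π) × [bracket] = (1361/π) × 1.058124 = 458.40 W/m².
Ratio Q̄_A / Q̄_B = 350.48 / 458.40 = 0.7646.

Q̄_A / Q̄_B ≈ 0.765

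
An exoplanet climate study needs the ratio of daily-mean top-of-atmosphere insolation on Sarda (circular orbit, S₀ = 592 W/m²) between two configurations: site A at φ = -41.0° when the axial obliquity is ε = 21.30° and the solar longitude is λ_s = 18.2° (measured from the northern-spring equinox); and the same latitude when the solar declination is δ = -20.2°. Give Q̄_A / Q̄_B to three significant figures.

Q̄_A / Q̄_B ≈ 0.578

— Configuration A (φ=-41.0°):
Solar declination: sin δ = sin ε · sin λ_s = sin 21.30° × sin 18.2° = 0.11346, so δ = +6.515°.
cos H₀ = −tan(-41.0°) tan(+6.515°) = 0.0993, H₀ = 1.4714 rad.
Bracket: H₀ sin φ sin δ + cos φ cos δ sin H₀ = 1.4714×-0.65606×0.11346 + 0.75471×0.99354×0.99506 = -0.109526 + 0.746130 = 0.636604.
Q̄ = (S₀/π) × [bracket] = (592/π) × 0.636604 = 119.96 W/m².
— Configuration B (φ=-41.0°):
cos H₀ = −tan(-41.0°) tan(-20.200°) = -0.3198, H₀ = 1.8964 rad.
Bracket: H₀ sin φ sin δ + cos φ cos δ sin H₀ = 1.8964×-0.65606×-0.34530 + 0.75471×0.93849×0.94747 = 0.429606 + 0.671081 = 1.100687.
Q̄ = (S₀/π) × [bracket] = (592/π) × 1.100687 = 207.41 W/m².
Ratio Q̄_A / Q̄_B = 119.96 / 207.41 = 0.5784.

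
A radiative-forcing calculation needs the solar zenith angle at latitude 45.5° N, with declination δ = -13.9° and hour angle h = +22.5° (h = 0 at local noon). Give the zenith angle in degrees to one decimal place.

cos θ_z = sin φ sin δ + cos φ cos δ cos h = -0.171343 + 0.628593 = 0.457250.
θ_z = arccos(0.457250) = 62.8°.

θ_z = 62.8°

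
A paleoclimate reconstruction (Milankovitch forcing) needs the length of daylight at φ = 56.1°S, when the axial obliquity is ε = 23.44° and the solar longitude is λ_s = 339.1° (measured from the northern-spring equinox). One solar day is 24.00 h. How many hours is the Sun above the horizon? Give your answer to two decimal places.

Solar declination: sin δ = sin ε · sin λ_s = sin 23.44° × sin 339.1° = -0.14191, so δ = -8.158°.
cos H₀ = −tan φ · tan δ = −tan(-56.1°) × tan(-8.158°) = -0.2133, so H₀ = 1.7858 rad = 102.32°.
Daylight = 2H₀/(2π) × 24.00 h = (1.7858/π) × 24.00 = 13.64 h.

13.64 h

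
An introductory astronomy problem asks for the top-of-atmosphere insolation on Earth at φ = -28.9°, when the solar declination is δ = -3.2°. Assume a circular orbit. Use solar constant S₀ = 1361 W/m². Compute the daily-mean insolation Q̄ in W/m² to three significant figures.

Q̄ ≈ 397 W/m²

cos H₀ = −tan(-28.9°) tan(-3.200°) = -0.0309, H₀ = 1.6017 rad.
Bracket: H₀ sin φ sin δ + cos φ cos δ sin H₀ = 1.6017×-0.48328×-0.05582 + 0.87546×0.99844×0.99952 = 0.043209 + 0.873675 = 0.916884.
Q̄ = (S₀/π) × [bracket] = (1361/π) × 0.916884 = 397.2 W/m².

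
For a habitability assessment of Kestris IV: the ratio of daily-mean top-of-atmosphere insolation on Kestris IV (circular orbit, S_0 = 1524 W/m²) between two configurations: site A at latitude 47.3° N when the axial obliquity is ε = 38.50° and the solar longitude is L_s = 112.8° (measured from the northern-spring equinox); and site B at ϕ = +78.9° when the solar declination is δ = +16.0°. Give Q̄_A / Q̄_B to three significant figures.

Q̄_A / Q̄_B ≈ 1.63

— Configuration A (ϕ=+47.3°):
Solar declination: sin δ = sin ε · sin L_s = sin 38.50° × sin 112.8° = 0.57387, so δ = +35.021°.
cos h₀ = −tan(+47.3°) tan(+35.021°) = -0.7594, h₀ = 2.4332 rad.
Bracket: h₀ sin ϕ sin δ + cos ϕ cos δ sin h₀ = 2.4332×0.73491×0.57387 + 0.67816×0.81894×0.65063 = 1.026185 + 0.361342 = 1.387527.
Q̄ = (S_0/π) × [bracket] = (1524/π) × 1.387527 = 673.10 W/m².
— Configuration B (ϕ=+78.9°):
cos h₀ = −tan(+78.9°) tan(+16.000°) = -1.4616 ≤ −1 ⇒ polar day, h₀ = π.
Bracket: h₀ sin ϕ sin δ + cos ϕ cos δ sin h₀ = 3.1416×0.98129×0.27564 + 0.19252×0.96126×0.00000 = 0.849749 + 0.000000 = 0.849749.
Q̄ = (S_0/π) × [bracket] = (1524/π) × 0.849749 = 412.22 W/m².
Ratio Q̄_A / Q̄_B = 673.10 / 412.22 = 1.633.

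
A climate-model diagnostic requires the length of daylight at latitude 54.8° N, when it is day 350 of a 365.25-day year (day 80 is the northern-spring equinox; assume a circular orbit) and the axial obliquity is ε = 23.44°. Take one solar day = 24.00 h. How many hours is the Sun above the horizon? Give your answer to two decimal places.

Solar longitude: L_s = 360° × (350 − 80)/365.25 = 266.119°.
sin δ = sin 23.44° × sin 266.119° = -0.39688, so δ = -23.383°.
cos h₀ = −tan ϕ · tan δ = −tan(+54.8°) × tan(-23.383°) = 0.6129, so h₀ = 0.9110 rad = 52.20°.
Daylight = 2h₀/(2π) × 24.00 h = (0.9110/π) × 24.00 = 6.96 h.

6.96 h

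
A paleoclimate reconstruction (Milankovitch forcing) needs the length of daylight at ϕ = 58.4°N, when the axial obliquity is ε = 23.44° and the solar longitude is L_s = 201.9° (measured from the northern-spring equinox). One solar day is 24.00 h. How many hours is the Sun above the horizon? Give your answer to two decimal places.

Solar declination: sin δ = sin ε · sin L_s = sin 23.44° × sin 201.9° = -0.14837, so δ = -8.532°.
cos h₀ = −tan ϕ · tan δ = −tan(+58.4°) × tan(-8.532°) = 0.2439, so h₀ = 1.3244 rad = 75.88°.
Daylight = 2h₀/(2π) × 24.00 h = (1.3244/π) × 24.00 = 10.12 h.

10.12 h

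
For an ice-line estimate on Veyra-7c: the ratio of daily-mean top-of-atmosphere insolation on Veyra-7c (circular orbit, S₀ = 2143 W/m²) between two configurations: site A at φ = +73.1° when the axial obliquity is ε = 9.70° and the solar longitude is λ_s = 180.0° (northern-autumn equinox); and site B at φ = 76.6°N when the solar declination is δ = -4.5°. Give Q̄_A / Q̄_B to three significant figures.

Q̄_A / Q̄_B ≈ 2.35

— Configuration A (φ=+73.1°):
Solar declination: sin δ = sin ε · sin λ_s = sin 9.70° × sin 180.0° = 0.00000, so δ = +0.000°.
cos H₀ = −tan(+73.1°) tan(+0.000°) = -0.0000, H₀ = 1.5708 rad.
Bracket: H₀ sin φ sin δ + cos φ cos δ sin H₀ = 1.5708×0.95681×0.00000 + 0.29070×1.00000×1.00000 = 0.000000 + 0.290700 = 0.290700.
Q̄ = (S₀/π) × [bracket] = (2143/π) × 0.290700 = 198.30 W/m².
— Configuration B (φ=+76.6°):
cos H₀ = −tan(+76.6°) tan(-4.500°) = 0.3304, H₀ = 1.2341 rad.
Bracket: H₀ sin φ sin δ + cos φ cos δ sin H₀ = 1.2341×0.97278×-0.07846 + 0.23175×0.99692×0.94386 = -0.094192 + 0.218066 = 0.123874.
Q̄ = (S₀/π) × [bracket] = (2143/π) × 0.123874 = 84.499 W/m².
Ratio Q̄_A / Q̄_B = 198.30 / 84.499 = 2.347.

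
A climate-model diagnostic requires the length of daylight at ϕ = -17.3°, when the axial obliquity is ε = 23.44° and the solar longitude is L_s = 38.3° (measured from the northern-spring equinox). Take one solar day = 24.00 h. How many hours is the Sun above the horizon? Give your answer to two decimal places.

Solar declination: sin δ = sin ε · sin L_s = sin 23.44° × sin 38.3° = 0.24654, so δ = +14.273°.
cos h₀ = −tan ϕ · tan δ = −tan(-17.3°) × tan(+14.273°) = 0.0792, so h₀ = 1.4915 rad = 85.46°.
Daylight = 2h₀/(2π) × 24.00 h = (1.4915/π) × 24.00 = 11.39 h.

11.39 h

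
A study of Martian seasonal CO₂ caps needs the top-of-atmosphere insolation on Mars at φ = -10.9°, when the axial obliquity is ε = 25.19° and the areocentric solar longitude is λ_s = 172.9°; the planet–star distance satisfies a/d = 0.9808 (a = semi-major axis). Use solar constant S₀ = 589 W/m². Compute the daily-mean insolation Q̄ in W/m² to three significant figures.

sin δ = sin 25.19° × sin 172.9° = 0.05261, so δ = +3.016°.
cos H₀ = −tan(-10.9°) tan(+3.016°) = 0.0101, H₀ = 1.5607 rad.
Bracket: H₀ sin φ sin δ + cos φ cos δ sin H₀ = 1.5607×-0.18910×0.05261 + 0.98196×0.99862×0.99995 = -0.015527 + 0.980556 = 0.965029.
Inverse-square distance factor (a/d)² = 0.9808² = 0.961969.
Q̄ = (S₀/π) × 0.961969 × [bracket] = (589/π) × 0.961969 × 0.965029 = 174.0 W/m².

Q̄ ≈ 174 W/m²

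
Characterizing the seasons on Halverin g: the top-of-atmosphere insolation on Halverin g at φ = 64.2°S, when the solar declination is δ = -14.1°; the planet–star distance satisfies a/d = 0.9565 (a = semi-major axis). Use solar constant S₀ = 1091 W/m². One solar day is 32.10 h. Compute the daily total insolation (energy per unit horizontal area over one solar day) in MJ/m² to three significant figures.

cos H₀ = −tan(-64.2°) tan(-14.100°) = -0.5196, H₀ = 2.1172 rad.
Bracket: H₀ sin φ sin δ + cos φ cos δ sin H₀ = 2.1172×-0.90032×-0.24362 + 0.43523×0.96987×0.85441 = 0.464378 + 0.360661 = 0.825039.
Inverse-square distance factor (a/d)² = 0.9565² = 0.914892.
Q̄ = (S₀/π) × 0.914892 × [bracket] = (1091/π) × 0.914892 × 0.825039 = 262.13 W/m².
Daily total = Q̄ × 32.10 h × 3600 s/h = 262.13 × 32.10 × 3600 / 10⁶ = 30.29 MJ/m².

30.3 MJ/m²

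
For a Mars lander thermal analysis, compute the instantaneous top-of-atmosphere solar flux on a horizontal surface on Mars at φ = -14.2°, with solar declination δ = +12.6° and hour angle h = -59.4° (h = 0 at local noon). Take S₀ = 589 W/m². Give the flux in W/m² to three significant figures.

cos θ_z = sin φ sin δ + cos φ cos δ cos h = -0.053512 + 0.481603 = 0.428091.
Flux = S₀ · cos θ_z = 589 × 0.428091 = 252.1 W/m².

252 W/m²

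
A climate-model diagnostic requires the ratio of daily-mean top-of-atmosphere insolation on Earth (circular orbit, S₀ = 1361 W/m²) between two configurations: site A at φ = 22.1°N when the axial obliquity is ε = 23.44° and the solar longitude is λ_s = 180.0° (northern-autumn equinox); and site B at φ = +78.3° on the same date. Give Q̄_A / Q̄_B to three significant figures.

— Configuration A (φ=+22.1°):
Solar declination: sin δ = sin ε · sin λ_s = sin 23.44° × sin 180.0° = 0.00000, so δ = +0.000°.
cos H₀ = −tan(+22.1°) tan(+0.000°) = -0.0000, H₀ = 1.5708 rad.
Bracket: H₀ sin φ sin δ + cos φ cos δ sin H₀ = 1.5708×0.37622×0.00000 + 0.92653×1.00000×1.00000 = 0.000000 + 0.926530 = 0.926530.
Q̄ = (S₀/π) × [bracket] = (1361/π) × 0.926530 = 401.39 W/m².
— Configuration B (φ=+78.3°):
cos H₀ = −tan(+78.3°) tan(+0.000°) = -0.0000, H₀ = 1.5708 rad.
Bracket: H₀ sin φ sin δ + cos φ cos δ sin H₀ = 1.5708×0.97922×0.00000 + 0.20279×1.00000×1.00000 = 0.000000 + 0.202790 = 0.202790.
Q̄ = (S₀/π) × [bracket] = (1361/π) × 0.202790 = 87.853 W/m².
Ratio Q̄_A / Q̄_B = 401.39 / 87.853 = 4.569.

Q̄_A / Q̄_B ≈ 4.57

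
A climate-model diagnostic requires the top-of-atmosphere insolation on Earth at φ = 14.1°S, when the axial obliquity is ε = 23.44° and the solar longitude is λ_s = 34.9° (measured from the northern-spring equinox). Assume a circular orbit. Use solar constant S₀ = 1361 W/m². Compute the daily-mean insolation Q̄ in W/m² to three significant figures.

Solar declination: sin δ = sin ε · sin λ_s = sin 23.44° × sin 34.9° = 0.22759, so δ = +13.155°.
cos H₀ = −tan(-14.1°) tan(+13.155°) = 0.0587, H₀ = 1.5121 rad.
Bracket: H₀ sin φ sin δ + cos φ cos δ sin H₀ = 1.5121×-0.24362×0.22759 + 0.96987×0.97376×0.99828 = -0.083839 + 0.942796 = 0.858957.
Q̄ = (S₀/π) × [bracket] = (1361/π) × 0.858957 = 372.1 W/m².

Q̄ ≈ 372 W/m²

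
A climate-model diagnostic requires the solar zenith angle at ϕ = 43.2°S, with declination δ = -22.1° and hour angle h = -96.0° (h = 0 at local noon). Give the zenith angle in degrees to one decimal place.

θ_z = 79.2°

cos θ_z = sin ϕ sin δ + cos ϕ cos δ cos h = 0.257543 + -0.070600 = 0.186943.
θ_z = arccos(0.186943) = 79.2°.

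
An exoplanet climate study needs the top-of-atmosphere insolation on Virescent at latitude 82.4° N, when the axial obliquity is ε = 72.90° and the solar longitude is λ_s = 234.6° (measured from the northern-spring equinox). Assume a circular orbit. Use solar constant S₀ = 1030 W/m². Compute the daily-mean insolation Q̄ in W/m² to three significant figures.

Q̄ ≈ 0.00 W/m²

Solar declination: sin δ = sin ε · sin λ_s = sin 72.90° × sin 234.6° = -0.77909, so δ = -51.178°.
cos H₀ = −tan(+82.4°) tan(-51.178°) = 9.3140 ≥ 1 ⇒ polar night, H₀ = 0 and Q̄ = 0.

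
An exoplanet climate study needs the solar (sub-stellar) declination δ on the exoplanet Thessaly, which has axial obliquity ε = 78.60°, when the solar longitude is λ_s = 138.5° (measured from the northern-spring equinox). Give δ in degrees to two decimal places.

δ = +40.51°

sin δ = sin ε · sin λ_s = sin 78.60° × sin 138.5° = 0.649547.
δ = arcsin(0.649547) = +40.51°.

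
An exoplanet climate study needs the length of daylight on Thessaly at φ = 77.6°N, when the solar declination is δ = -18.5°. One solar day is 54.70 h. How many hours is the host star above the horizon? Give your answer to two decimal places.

0.00 h

cos H₀ = −tan φ · tan δ = 1.5218 ≥ 1, so the host star never rises (polar night) and H₀ = 0.
Daylight = 2H₀/(2π) × 54.70 h = (0.0000/π) × 54.70 = 0.00 h.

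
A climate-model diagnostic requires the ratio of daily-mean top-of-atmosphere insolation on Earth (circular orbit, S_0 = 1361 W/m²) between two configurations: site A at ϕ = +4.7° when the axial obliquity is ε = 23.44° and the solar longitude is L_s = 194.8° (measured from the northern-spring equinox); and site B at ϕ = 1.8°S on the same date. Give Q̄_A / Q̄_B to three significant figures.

Q̄_A / Q̄_B ≈ 0.979

— Configuration A (ϕ=+4.7°):
Solar declination: sin δ = sin ε · sin L_s = sin 23.44° × sin 194.8° = -0.10161, so δ = -5.832°.
cos h₀ = −tan(+4.7°) tan(-5.832°) = 0.0084, h₀ = 1.5624 rad.
Bracket: h₀ sin ϕ sin δ + cos ϕ cos δ sin h₀ = 1.5624×0.08194×-0.10161 + 0.99664×0.99482×0.99996 = -0.013008 + 0.991438 = 0.978430.
Q̄ = (S_0/π) × [bracket] = (1361/π) × 0.978430 = 423.88 W/m².
— Configuration B (ϕ=-1.8°):
cos h₀ = −tan(-1.8°) tan(-5.832°) = -0.0032, h₀ = 1.5740 rad.
Bracket: h₀ sin ϕ sin δ + cos ϕ cos δ sin h₀ = 1.5740×-0.03141×-0.10161 + 0.99951×0.99482×0.99999 = 0.005024 + 0.994323 = 0.999347.
Q̄ = (S_0/π) × [bracket] = (1361/π) × 0.999347 = 432.94 W/m².
Ratio Q̄_A / Q̄_B = 423.88 / 432.94 = 0.9791.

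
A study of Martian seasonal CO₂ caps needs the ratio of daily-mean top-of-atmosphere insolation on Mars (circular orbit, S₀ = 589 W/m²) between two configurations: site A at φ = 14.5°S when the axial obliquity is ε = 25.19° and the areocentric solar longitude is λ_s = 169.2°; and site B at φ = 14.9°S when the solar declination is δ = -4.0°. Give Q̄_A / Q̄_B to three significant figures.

— Configuration A (φ=-14.5°):
sin δ = sin 25.19° × sin 169.2° = 0.07975, so δ = +4.574°.
cos H₀ = −tan(-14.5°) tan(+4.574°) = 0.0207, H₀ = 1.5501 rad.
Bracket: H₀ sin φ sin δ + cos φ cos δ sin H₀ = 1.5501×-0.25038×0.07975 + 0.96815×0.99681×0.99979 = -0.030952 + 0.964859 = 0.933907.
Q̄ = (S₀/π) × [bracket] = (589/π) × 0.933907 = 175.09 W/m².
— Configuration B (φ=-14.9°):
cos H₀ = −tan(-14.9°) tan(-4.000°) = -0.0186, H₀ = 1.5894 rad.
Bracket: H₀ sin φ sin δ + cos φ cos δ sin H₀ = 1.5894×-0.25713×-0.06976 + 0.96638×0.99756×0.99983 = 0.028510 + 0.963858 = 0.992368.
Q̄ = (S₀/π) × [bracket] = (589/π) × 0.992368 = 186.05 W/m².
Ratio Q̄_A / Q̄_B = 175.09 / 186.05 = 0.9411.

Q̄_A / Q̄_B ≈ 0.941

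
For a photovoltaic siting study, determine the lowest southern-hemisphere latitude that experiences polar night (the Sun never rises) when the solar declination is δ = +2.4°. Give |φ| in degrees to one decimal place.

|φ| = 87.6°

Polar night requires cos H₀ = −tan φ tan δ ≥ 1, i.e. tan φ tan δ ≤ −1.
The boundary is |tan φ| · |tan δ| = 1, so |φ| = 90° − |δ| = 90° − 2.4° = 87.6° in the southern hemisphere.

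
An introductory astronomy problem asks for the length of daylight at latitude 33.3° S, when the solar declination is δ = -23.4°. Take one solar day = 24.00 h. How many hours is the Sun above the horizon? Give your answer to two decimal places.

14.20 h

cos h₀ = −tan ϕ · tan δ = −tan(-33.3°) × tan(-23.400°) = -0.2843, so h₀ = 1.8590 rad = 106.51°.
Daylight = 2h₀/(2π) × 24.00 h = (1.8590/π) × 24.00 = 14.20 h.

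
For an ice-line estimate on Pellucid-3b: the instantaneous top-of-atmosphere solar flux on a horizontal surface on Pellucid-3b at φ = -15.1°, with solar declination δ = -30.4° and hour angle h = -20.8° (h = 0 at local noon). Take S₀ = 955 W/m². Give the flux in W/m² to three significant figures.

869 W/m²

cos θ_z = sin φ sin δ + cos φ cos δ cos h = 0.131824 + 0.778461 = 0.910285.
Flux = S₀ · cos θ_z = 955 × 0.910285 = 869.3 W/m².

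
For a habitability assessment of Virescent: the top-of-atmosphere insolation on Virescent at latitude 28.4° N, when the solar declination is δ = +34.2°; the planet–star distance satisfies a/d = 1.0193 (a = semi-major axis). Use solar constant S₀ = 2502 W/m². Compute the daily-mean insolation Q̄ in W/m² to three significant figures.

cos H₀ = −tan(+28.4°) tan(+34.200°) = -0.3675, H₀ = 1.9471 rad.
Bracket: H₀ sin φ sin δ + cos φ cos δ sin H₀ = 1.9471×0.47562×0.56208 + 0.87965×0.82708×0.93004 = 0.520531 + 0.676642 = 1.197173.
Inverse-square distance factor (a/d)² = 1.0193² = 1.038972.
Q̄ = (S₀/π) × 1.038972 × [bracket] = (2502/π) × 1.038972 × 1.197173 = 990.6 W/m².

Q̄ ≈ 991 W/m²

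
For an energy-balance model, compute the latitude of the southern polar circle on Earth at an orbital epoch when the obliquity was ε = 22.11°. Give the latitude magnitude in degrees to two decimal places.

67.89°

The polar circle is the lowest latitude that experiences at least one full rotation of continuous darkness at the northern-summer solstice; it lies at |φ| = 90° − ε = 90° − 22.11° = 67.89°.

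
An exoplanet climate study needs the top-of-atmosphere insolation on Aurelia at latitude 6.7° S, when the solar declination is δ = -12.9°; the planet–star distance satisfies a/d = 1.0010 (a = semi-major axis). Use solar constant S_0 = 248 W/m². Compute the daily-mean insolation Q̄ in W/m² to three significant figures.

Q̄ ≈ 79.8 W/m²

cos h₀ = −tan(-6.7°) tan(-12.900°) = -0.0269, h₀ = 1.5977 rad.
Bracket: h₀ sin ϕ sin δ + cos ϕ cos δ sin h₀ = 1.5977×-0.11667×-0.22325 + 0.99317×0.97476×0.99964 = 0.041615 + 0.967754 = 1.009369.
Inverse-square distance factor (a/d)² = 1.0010² = 1.002001.
Q̄ = (S_0/π) × 1.002001 × [bracket] = (248/π) × 1.002001 × 1.009369 = 79.84 W/m².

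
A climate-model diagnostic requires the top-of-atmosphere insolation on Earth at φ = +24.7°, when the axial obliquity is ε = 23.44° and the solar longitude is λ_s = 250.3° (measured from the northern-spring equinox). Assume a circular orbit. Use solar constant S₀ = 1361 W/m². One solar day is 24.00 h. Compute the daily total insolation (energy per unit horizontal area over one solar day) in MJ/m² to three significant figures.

Solar declination: sin δ = sin ε · sin λ_s = sin 23.44° × sin 250.3° = -0.37451, so δ = -21.994°.
cos H₀ = −tan(+24.7°) tan(-21.994°) = 0.1858, H₀ = 1.3839 rad.
Bracket: H₀ sin φ sin δ + cos φ cos δ sin H₀ = 1.3839×0.41787×-0.37451 + 0.90851×0.92722×0.98259 = -0.216575 + 0.827723 = 0.611148.
Q̄ = (S₀/π) × [bracket] = (1361/π) × 0.611148 = 264.76 W/m².
Daily total = Q̄ × 24.00 h × 3600 s/h = 264.76 × 24.00 × 3600 / 10⁶ = 22.88 MJ/m².

22.9 MJ/m²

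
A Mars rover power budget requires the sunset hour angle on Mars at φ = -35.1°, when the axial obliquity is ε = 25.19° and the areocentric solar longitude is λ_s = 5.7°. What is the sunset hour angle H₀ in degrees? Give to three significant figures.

sin δ = sin 25.19° × sin 5.7° = 0.04227, so δ = +2.423°.
cos H₀ = −tan φ · tan δ = −tan(-35.1°) × tan(+2.423°) = 0.0297, so H₀ = 1.5411 rad = 88.30°.

H₀ = 88.3°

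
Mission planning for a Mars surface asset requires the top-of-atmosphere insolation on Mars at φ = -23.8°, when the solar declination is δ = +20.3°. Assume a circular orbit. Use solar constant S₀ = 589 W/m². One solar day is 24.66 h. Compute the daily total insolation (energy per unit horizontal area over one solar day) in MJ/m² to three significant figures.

cos H₀ = −tan(-23.8°) tan(+20.300°) = 0.1632, H₀ = 1.4069 rad.
Bracket: H₀ sin φ sin δ + cos φ cos δ sin H₀ = 1.4069×-0.40355×0.34694 + 0.91496×0.93789×0.98660 = -0.196977 + 0.846633 = 0.649656.
Q̄ = (S₀/π) × [bracket] = (589/π) × 0.649656 = 121.80 W/m².
Daily total = Q̄ × 24.66 h × 3600 s/h = 121.80 × 24.66 × 3600 / 10⁶ = 10.81 MJ/m².

10.8 MJ/m²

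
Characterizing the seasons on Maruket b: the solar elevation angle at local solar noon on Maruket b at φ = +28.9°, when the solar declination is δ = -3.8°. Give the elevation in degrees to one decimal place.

57.3°

At local noon the hour angle is zero, so the zenith angle equals |φ − δ| = |+28.9° − (-3.800°)| = 32.700°.
Elevation = 90° − 32.700° = 57.3°.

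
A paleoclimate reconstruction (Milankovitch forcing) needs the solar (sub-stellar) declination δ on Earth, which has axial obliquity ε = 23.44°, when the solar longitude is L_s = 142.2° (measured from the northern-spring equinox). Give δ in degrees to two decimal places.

δ = +14.11°

sin δ = sin ε · sin L_s = sin 23.44° × sin 142.2° = 0.243807.
δ = arcsin(0.243807) = +14.11°.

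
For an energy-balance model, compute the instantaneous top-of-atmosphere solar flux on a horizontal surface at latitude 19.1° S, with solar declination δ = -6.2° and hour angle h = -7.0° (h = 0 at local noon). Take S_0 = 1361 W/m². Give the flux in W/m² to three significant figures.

cos θ_z = sin ϕ sin δ + cos ϕ cos δ cos h = 0.035339 + 0.932420 = 0.967759.
Flux = S_0 · cos θ_z = 1361 × 0.967759 = 1317 W/m².

1.32e+03 W/m²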